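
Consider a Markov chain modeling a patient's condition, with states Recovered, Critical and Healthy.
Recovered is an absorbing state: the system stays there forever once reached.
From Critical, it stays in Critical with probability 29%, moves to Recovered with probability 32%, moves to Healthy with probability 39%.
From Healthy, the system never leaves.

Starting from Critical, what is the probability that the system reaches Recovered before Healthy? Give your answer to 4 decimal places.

Let h(s) be the probability of absorption at Recovered starting from transient state s. Then h(Recovered) = 1 and h(Healthy) = 0. By first-step analysis:
h(Critical) = 0.32·1 + 0.29·h(Critical) + 0.39·0
Solving: h(Critical) = 0.4507.
Starting from Critical, the probability is 0.4507.

0.4507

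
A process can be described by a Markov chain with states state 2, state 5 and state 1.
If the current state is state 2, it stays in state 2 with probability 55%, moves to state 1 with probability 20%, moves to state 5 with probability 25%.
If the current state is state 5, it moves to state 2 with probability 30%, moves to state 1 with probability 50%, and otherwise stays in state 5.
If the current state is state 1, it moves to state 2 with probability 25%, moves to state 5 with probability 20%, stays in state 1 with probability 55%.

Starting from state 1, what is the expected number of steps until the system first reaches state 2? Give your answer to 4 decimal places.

3.8462

Let t(s) be the expected number of steps to first reach state 2 from state s, with t(state 2) = 0. Conditioning on the first step:
t(state 5) = 1 + 0.2·t(state 5) + 0.5·t(state 1)
t(state 1) = 1 + 0.2·t(state 5) + 0.55·t(state 1)
Solving: t(state 5) = 3.6538, t(state 1) = 3.8462.
Expected steps from state 1 to state 2: 3.8462.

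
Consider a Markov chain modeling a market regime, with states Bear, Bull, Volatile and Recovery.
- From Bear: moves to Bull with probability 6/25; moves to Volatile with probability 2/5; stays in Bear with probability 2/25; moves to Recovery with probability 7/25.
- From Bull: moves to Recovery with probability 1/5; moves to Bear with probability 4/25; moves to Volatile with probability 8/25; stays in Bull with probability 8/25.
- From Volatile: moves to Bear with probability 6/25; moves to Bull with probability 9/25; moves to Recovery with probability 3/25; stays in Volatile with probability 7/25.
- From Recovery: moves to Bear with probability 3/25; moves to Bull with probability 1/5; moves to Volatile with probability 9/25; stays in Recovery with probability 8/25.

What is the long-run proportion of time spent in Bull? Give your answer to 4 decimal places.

0.2945

Let the stationary distribution be π with π = πP and π_1 + π_2 + π_3 + π_4 = 1.
π_1 = 0.08·π_1 + 0.16·π_2 + 0.24·π_3 + 0.12·π_4
π_2 = 0.24·π_1 + 0.32·π_2 + 0.36·π_3 + 0.2·π_4
π_3 = 0.4·π_1 + 0.32·π_2 + 0.28·π_3 + 0.36·π_4
Solving with the normalization constraint gives π = (0.1646, 0.2945, 0.3285, 0.2124).
So the stationary probability of Bull is 0.2945.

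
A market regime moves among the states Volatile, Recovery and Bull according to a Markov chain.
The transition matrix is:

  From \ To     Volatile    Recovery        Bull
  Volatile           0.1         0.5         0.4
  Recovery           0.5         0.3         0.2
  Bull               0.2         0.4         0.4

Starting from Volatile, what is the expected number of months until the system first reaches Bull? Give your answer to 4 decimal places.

3.1579

Let t(s) be the expected number of months to first reach Bull from state s, with t(Bull) = 0. Conditioning on the first month:
t(Volatile) = 1 + 0.1·t(Volatile) + 0.5·t(Recovery)
t(Recovery) = 1 + 0.5·t(Volatile) + 0.3·t(Recovery)
Solving: t(Volatile) = 3.1579, t(Recovery) = 3.6842.
Expected months from Volatile to Bull: 3.1579.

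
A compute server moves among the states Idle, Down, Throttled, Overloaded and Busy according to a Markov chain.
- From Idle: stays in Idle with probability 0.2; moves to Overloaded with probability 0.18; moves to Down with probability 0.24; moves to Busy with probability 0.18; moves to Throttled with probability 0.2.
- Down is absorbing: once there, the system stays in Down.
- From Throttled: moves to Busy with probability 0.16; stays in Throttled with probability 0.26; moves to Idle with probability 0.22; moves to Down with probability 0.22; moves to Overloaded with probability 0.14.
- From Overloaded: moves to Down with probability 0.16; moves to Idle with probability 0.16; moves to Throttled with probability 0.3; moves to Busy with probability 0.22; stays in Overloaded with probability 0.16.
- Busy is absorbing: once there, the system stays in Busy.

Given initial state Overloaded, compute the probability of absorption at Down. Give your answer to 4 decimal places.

0.4929

Let h(s) be the probability of absorption at Down starting from transient state s. Then h(Down) = 1 and h(Busy) = 0. By first-step analysis:
h(Idle) = 0.2·h(Idle) + 0.24·1 + 0.2·h(Throttled) + 0.18·h(Overloaded) + 0.18·0
h(Throttled) = 0.22·h(Idle) + 0.22·1 + 0.26·h(Throttled) + 0.14·h(Overloaded) + 0.16·0
h(Overloaded) = 0.16·h(Idle) + 0.16·1 + 0.3·h(Throttled) + 0.16·h(Overloaded) + 0.22·0
Solving: h(Idle) = 0.5494, h(Throttled) = 0.5539, h(Overloaded) = 0.4929.
Starting from Overloaded, the probability is 0.4929.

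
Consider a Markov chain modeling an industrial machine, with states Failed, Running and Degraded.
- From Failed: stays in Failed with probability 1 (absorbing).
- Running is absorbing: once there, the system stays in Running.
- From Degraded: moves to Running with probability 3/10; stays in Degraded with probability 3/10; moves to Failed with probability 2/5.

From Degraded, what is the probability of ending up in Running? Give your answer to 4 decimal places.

Let h(s) be the probability of absorption at Running starting from transient state s. Then h(Running) = 1 and h(Failed) = 0. By first-step analysis:
h(Degraded) = 0.4·0 + 0.3·1 + 0.3·h(Degraded)
Solving: h(Degraded) = 0.4286.
Starting from Degraded, the probability is 0.4286.

0.4286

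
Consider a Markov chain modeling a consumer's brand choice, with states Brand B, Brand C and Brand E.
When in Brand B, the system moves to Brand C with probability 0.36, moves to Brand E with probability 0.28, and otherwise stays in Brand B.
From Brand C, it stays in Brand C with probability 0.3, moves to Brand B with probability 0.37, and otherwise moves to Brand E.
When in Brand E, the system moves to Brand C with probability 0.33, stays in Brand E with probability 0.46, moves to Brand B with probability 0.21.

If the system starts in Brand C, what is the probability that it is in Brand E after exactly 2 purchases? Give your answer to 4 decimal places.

Sum over the intermediate state after 1 purchase:
P = P(Brand C→Brand B)·P(Brand B→Brand E) + P(Brand C→Brand C)·P(Brand C→Brand E) + P(Brand C→Brand E)·P(Brand E→Brand E)
  = 0.37×0.28 + 0.3×0.33 + 0.33×0.46
  = 0.1036 + 0.0990 + 0.1518 = 0.3544

0.3544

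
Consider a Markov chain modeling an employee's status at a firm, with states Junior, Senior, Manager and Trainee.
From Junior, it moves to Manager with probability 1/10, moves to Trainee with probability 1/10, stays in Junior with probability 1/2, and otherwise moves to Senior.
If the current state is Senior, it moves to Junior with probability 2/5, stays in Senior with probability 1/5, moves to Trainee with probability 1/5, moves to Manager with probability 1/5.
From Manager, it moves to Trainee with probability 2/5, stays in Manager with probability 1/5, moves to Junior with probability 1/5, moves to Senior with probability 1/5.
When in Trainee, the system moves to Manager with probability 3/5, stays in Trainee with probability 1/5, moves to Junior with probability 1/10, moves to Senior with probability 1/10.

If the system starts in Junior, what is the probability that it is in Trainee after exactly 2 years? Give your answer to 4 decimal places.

0.1700

Propagate the distribution vector 2 years from Junior.
After 0 years: (1.0000, 0.0000, 0.0000, 0.0000)
After 1 year: (0.5000, 0.3000, 0.1000, 0.1000)
After 2 years: (0.4000, 0.2400, 0.1900, 0.1700)
P(in Trainee after 2 years) = 0.1700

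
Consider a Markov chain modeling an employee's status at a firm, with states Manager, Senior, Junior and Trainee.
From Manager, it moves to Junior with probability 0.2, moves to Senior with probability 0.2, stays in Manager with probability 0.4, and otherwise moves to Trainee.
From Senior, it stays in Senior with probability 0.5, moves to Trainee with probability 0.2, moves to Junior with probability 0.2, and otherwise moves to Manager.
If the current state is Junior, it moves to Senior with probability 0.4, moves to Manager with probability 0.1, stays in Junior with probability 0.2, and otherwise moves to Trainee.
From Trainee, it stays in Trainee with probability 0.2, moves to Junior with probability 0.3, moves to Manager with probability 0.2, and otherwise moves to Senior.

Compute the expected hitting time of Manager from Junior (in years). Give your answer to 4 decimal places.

Let t(s) be the expected number of years to first reach Manager from state s, with t(Manager) = 0. Conditioning on the first year:
t(Senior) = 1 + 0.5·t(Senior) + 0.2·t(Junior) + 0.2·t(Trainee)
t(Junior) = 1 + 0.4·t(Senior) + 0.2·t(Junior) + 0.3·t(Trainee)
t(Trainee) = 1 + 0.3·t(Senior) + 0.3·t(Junior) + 0.2·t(Trainee)
Solving: t(Senior) = 8.1818, t(Junior) = 8.0992, t(Trainee) = 7.3554.
Expected years from Junior to Manager: 8.0992.

8.0992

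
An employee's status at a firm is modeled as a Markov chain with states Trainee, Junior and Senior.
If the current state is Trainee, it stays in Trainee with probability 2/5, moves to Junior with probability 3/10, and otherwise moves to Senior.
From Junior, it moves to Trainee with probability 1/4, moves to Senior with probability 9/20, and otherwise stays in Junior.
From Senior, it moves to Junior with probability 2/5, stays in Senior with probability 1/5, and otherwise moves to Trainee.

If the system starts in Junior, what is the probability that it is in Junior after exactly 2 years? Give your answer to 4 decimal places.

Sum over the intermediate state after 1 year:
P = P(Junior→Trainee)·P(Trainee→Junior) + P(Junior→Junior)·P(Junior→Junior) + P(Junior→Senior)·P(Senior→Junior)
  = 0.25×0.3 + 0.3×0.3 + 0.45×0.4
  = 0.0750 + 0.0900 + 0.1800 = 0.3450

0.3450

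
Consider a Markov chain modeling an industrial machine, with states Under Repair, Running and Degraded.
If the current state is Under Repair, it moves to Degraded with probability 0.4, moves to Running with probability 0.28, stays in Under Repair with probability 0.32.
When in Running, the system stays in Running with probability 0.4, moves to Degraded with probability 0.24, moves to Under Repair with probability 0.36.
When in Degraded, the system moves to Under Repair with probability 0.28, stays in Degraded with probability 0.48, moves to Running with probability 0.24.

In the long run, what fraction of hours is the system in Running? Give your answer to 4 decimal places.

Let the stationary distribution be π with π = πP and π_1 + π_2 + π_3 = 1.
π_1 = 0.32·π_1 + 0.36·π_2 + 0.28·π_3
π_2 = 0.28·π_1 + 0.4·π_2 + 0.24·π_3
Solving with the normalization constraint gives π = (0.3167, 0.3008, 0.3825).
So the stationary probability of Running is 0.3008.

0.3008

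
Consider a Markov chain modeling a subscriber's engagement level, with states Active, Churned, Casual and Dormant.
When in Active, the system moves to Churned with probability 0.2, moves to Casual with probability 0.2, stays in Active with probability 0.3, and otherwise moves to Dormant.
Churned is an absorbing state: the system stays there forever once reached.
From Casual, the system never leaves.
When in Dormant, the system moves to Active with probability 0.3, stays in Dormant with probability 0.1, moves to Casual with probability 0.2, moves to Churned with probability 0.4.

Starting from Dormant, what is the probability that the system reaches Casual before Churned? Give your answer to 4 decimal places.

Let h(s) be the probability of absorption at Casual starting from transient state s. Then h(Casual) = 1 and h(Churned) = 0. By first-step analysis:
h(Active) = 0.3·h(Active) + 0.2·0 + 0.2·1 + 0.3·h(Dormant)
h(Dormant) = 0.3·h(Active) + 0.4·0 + 0.2·1 + 0.1·h(Dormant)
Solving: h(Active) = 0.4444, h(Dormant) = 0.3704.
Starting from Dormant, the probability is 0.3704.

0.3704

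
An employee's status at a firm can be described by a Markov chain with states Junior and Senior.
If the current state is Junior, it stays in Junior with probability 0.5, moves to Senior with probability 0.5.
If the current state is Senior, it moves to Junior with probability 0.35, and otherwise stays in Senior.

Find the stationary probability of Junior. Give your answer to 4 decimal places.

Let the stationary distribution be π with π = πP and π_1 + π_2 = 1.
π_1 = 0.5·π_1 + 0.35·π_2
Solving with the normalization constraint gives π = (0.4118, 0.5882).
So the stationary probability of Junior is 0.4118.

0.4118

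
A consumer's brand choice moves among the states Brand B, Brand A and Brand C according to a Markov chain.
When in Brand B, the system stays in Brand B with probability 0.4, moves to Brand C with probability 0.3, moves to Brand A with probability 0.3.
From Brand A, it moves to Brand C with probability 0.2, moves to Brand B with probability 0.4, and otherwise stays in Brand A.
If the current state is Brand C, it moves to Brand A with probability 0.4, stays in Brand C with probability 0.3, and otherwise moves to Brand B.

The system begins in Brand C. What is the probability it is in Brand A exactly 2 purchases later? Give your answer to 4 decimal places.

0.3700

Sum over the intermediate state after 1 purchase:
P = P(Brand C→Brand B)·P(Brand B→Brand A) + P(Brand C→Brand A)·P(Brand A→Brand A) + P(Brand C→Brand C)·P(Brand C→Brand A)
  = 0.3×0.3 + 0.4×0.4 + 0.3×0.4
  = 0.0900 + 0.1600 + 0.1200 = 0.3700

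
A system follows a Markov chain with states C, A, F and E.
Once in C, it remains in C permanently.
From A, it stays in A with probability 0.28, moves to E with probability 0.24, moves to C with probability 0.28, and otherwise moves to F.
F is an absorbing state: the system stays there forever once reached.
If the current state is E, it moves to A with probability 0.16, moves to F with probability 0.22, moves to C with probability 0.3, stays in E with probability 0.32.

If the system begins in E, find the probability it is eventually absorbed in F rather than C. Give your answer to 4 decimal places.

0.4220

Let h(s) be the probability of absorption at F starting from transient state s. Then h(F) = 1 and h(C) = 0. By first-step analysis:
h(A) = 0.28·0 + 0.28·h(A) + 0.2·1 + 0.24·h(E)
h(E) = 0.3·0 + 0.16·h(A) + 0.22·1 + 0.32·h(E)
Solving: h(A) = 0.4184, h(E) = 0.4220.
Starting from E, the probability is 0.4220.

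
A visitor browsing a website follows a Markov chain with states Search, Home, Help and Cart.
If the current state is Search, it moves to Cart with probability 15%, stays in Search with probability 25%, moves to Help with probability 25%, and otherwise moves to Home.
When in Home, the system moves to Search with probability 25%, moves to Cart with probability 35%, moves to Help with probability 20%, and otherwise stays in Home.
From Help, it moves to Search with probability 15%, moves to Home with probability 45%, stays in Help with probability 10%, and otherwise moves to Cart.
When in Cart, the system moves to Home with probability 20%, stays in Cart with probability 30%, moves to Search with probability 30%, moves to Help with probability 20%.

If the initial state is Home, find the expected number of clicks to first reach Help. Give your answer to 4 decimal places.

Let t(s) be the expected number of clicks to first reach Help from state s, with t(Help) = 0. Conditioning on the first click:
t(Search) = 1 + 0.25·t(Search) + 0.35·t(Home) + 0.15·t(Cart)
t(Home) = 1 + 0.25·t(Search) + 0.2·t(Home) + 0.35·t(Cart)
t(Cart) = 1 + 0.3·t(Search) + 0.2·t(Home) + 0.3·t(Cart)
Solving: t(Search) = 4.4580, t(Home) = 4.6903, t(Cart) = 4.6792.
Expected clicks from Home to Help: 4.6903.

4.6903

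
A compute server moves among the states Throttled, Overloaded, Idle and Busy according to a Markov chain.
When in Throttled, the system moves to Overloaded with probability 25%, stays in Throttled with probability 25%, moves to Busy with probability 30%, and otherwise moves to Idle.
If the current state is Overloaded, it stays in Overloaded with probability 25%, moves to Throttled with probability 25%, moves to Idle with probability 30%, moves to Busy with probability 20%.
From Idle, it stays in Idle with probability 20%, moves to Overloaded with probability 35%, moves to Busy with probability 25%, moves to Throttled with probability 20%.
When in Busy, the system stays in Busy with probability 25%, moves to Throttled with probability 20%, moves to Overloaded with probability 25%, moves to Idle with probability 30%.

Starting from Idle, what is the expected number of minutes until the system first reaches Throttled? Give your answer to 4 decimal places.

Let t(s) be the expected number of minutes to first reach Throttled from state s, with t(Throttled) = 0. Conditioning on the first minute:
t(Overloaded) = 1 + 0.25·t(Overloaded) + 0.3·t(Idle) + 0.2·t(Busy)
t(Idle) = 1 + 0.35·t(Overloaded) + 0.2·t(Idle) + 0.25·t(Busy)
t(Busy) = 1 + 0.25·t(Overloaded) + 0.3·t(Idle) + 0.25·t(Busy)
Solving: t(Overloaded) = 4.4421, t(Idle) = 4.6546, t(Busy) = 4.6759.
Expected minutes from Idle to Throttled: 4.6546.

4.6546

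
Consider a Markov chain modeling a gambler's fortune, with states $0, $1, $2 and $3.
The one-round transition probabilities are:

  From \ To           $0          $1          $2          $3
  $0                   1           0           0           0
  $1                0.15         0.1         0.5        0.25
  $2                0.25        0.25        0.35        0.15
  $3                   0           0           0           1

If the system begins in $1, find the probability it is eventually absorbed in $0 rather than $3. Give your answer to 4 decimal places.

0.4837

Let h(s) be the probability of absorption at $0 starting from transient state s. Then h($0) = 1 and h($3) = 0. By first-step analysis:
h($1) = 0.15·1 + 0.1·h($1) + 0.5·h($2) + 0.25·0
h($2) = 0.25·1 + 0.25·h($1) + 0.35·h($2) + 0.15·0
Solving: h($1) = 0.4837, h($2) = 0.5707.
Starting from $1, the probability is 0.4837.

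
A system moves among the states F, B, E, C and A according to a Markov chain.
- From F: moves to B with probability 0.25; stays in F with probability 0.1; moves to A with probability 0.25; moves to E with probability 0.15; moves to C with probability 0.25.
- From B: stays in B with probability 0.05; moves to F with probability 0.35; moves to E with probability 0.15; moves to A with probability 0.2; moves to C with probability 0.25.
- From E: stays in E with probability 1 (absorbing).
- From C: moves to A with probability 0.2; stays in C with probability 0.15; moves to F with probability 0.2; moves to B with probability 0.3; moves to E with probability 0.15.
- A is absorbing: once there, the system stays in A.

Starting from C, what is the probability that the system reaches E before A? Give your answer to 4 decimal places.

Let h(s) be the probability of absorption at E starting from transient state s. Then h(E) = 1 and h(A) = 0. By first-step analysis:
h(F) = 0.1·h(F) + 0.25·h(B) + 0.15·1 + 0.25·h(C) + 0.25·0
h(B) = 0.35·h(F) + 0.05·h(B) + 0.15·1 + 0.25·h(C) + 0.2·0
h(C) = 0.2·h(F) + 0.3·h(B) + 0.15·1 + 0.15·h(C) + 0.2·0
Solving: h(F) = 0.3971, h(B) = 0.4136, h(C) = 0.4159.
Starting from C, the probability is 0.4159.

0.4159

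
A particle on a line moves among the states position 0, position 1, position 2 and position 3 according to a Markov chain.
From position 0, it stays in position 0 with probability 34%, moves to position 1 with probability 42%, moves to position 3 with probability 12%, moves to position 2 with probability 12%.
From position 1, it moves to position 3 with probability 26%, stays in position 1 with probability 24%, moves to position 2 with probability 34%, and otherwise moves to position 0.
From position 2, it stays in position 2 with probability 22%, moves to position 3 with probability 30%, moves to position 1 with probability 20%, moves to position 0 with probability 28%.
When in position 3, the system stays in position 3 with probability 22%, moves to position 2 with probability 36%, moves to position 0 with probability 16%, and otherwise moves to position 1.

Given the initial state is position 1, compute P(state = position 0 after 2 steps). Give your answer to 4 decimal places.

Propagate the distribution vector 2 steps from position 1.
After 0 steps: (0.0000, 1.0000, 0.0000, 0.0000)
After 1 step: (0.1600, 0.2400, 0.3400, 0.2600)
After 2 steps: (0.2296, 0.2604, 0.2692, 0.2408)
P(in position 0 after 2 steps) = 0.2296

0.2296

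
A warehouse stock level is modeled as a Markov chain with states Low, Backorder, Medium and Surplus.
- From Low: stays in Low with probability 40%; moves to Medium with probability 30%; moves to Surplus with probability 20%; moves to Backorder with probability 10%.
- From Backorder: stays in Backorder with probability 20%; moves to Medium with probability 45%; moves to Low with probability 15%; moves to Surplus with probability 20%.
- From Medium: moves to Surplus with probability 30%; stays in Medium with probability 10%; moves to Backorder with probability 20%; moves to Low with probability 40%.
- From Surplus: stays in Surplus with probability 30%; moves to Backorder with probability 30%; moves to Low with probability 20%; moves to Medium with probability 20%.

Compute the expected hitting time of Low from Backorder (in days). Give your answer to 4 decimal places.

4.2685

Let t(s) be the expected number of days to first reach Low from state s, with t(Low) = 0. Conditioning on the first day:
t(Backorder) = 1 + 0.2·t(Backorder) + 0.45·t(Medium) + 0.2·t(Surplus)
t(Medium) = 1 + 0.2·t(Backorder) + 0.1·t(Medium) + 0.3·t(Surplus)
t(Surplus) = 1 + 0.3·t(Backorder) + 0.2·t(Medium) + 0.3·t(Surplus)
Solving: t(Backorder) = 4.2685, t(Medium) = 3.4768, t(Surplus) = 4.2513.
Expected days from Backorder to Low: 4.2685.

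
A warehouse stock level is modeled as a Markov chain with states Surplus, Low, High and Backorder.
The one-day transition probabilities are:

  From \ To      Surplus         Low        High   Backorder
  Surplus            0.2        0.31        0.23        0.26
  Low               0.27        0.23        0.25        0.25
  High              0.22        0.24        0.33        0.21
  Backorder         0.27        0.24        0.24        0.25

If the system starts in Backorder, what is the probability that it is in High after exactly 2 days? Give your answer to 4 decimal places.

Propagate the distribution vector 2 days from Backorder.
After 0 days: (0.0000, 0.0000, 0.0000, 1.0000)
After 1 day: (0.2700, 0.2400, 0.2400, 0.2500)
After 2 days: (0.2391, 0.2565, 0.2613, 0.2431)
P(in High after 2 days) = 0.2613

0.2613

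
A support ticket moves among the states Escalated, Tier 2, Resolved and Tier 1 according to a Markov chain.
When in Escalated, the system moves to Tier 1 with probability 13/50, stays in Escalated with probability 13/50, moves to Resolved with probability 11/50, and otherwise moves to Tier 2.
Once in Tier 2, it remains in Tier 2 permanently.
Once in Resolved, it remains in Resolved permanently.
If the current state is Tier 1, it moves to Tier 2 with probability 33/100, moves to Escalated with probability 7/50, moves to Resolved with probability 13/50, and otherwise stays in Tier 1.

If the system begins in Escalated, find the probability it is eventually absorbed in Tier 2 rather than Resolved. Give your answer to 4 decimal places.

0.5470

Let h(s) be the probability of absorption at Tier 2 starting from transient state s. Then h(Tier 2) = 1 and h(Resolved) = 0. By first-step analysis:
h(Escalated) = 0.26·h(Escalated) + 0.26·1 + 0.22·0 + 0.26·h(Tier 1)
h(Tier 1) = 0.14·h(Escalated) + 0.33·1 + 0.26·0 + 0.27·h(Tier 1)
Solving: h(Escalated) = 0.5470, h(Tier 1) = 0.5570.
Starting from Escalated, the probability is 0.5470.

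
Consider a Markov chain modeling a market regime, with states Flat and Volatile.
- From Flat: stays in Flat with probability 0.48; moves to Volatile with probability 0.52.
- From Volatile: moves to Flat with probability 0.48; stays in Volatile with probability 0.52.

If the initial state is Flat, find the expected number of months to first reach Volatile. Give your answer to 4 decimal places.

1.9231

Let t(s) be the expected number of months to first reach Volatile from state s, with t(Volatile) = 0. Conditioning on the first month:
t(Flat) = 1 + 0.48·t(Flat)
Solving: t(Flat) = 1.9231.
Expected months from Flat to Volatile: 1.9231.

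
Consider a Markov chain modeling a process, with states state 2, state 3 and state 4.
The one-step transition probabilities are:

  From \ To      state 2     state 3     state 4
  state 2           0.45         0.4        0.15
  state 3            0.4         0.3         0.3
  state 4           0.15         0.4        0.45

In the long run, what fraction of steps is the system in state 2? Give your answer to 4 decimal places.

Let the stationary distribution be π with π = πP and π_1 + π_2 + π_3 = 1.
π_1 = 0.45·π_1 + 0.4·π_2 + 0.15·π_3
π_2 = 0.4·π_1 + 0.3·π_2 + 0.4·π_3
Solving with the normalization constraint gives π = (0.3442, 0.3636, 0.2922).
So the stationary probability of state 2 is 0.3442.

0.3442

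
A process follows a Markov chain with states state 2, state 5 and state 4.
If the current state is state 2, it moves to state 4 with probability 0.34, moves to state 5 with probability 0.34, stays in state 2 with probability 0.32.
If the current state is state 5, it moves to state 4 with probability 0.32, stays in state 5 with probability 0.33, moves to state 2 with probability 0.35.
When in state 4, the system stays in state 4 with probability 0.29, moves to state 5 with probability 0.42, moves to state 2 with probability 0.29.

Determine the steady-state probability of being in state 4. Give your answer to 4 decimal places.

0.3169

Let the stationary distribution be π with π = πP and π_1 + π_2 + π_3 = 1.
π_1 = 0.32·π_1 + 0.35·π_2 + 0.29·π_3
π_2 = 0.34·π_1 + 0.33·π_2 + 0.42·π_3
Solving with the normalization constraint gives π = (0.3213, 0.3617, 0.3169).
So the stationary probability of state 4 is 0.3169.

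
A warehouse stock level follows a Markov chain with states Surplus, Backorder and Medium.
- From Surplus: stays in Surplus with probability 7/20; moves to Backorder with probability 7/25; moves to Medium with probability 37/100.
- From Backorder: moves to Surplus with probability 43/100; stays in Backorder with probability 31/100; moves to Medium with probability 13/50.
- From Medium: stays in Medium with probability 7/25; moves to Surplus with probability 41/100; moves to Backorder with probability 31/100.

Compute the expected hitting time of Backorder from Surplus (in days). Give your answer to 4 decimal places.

3.4461

Let t(s) be the expected number of days to first reach Backorder from state s, with t(Backorder) = 0. Conditioning on the first day:
t(Surplus) = 1 + 0.35·t(Surplus) + 0.37·t(Medium)
t(Medium) = 1 + 0.41·t(Surplus) + 0.28·t(Medium)
Solving: t(Surplus) = 3.4461, t(Medium) = 3.3512.
Expected days from Surplus to Backorder: 3.4461.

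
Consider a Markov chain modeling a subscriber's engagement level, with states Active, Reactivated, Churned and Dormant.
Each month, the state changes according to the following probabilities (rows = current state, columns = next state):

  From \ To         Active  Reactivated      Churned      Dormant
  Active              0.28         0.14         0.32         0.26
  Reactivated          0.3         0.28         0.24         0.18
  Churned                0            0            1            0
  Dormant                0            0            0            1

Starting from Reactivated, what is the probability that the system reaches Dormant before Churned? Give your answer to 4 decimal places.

Let h(s) be the probability of absorption at Dormant starting from transient state s. Then h(Dormant) = 1 and h(Churned) = 0. By first-step analysis:
h(Active) = 0.28·h(Active) + 0.14·h(Reactivated) + 0.32·0 + 0.26·1
h(Reactivated) = 0.3·h(Active) + 0.28·h(Reactivated) + 0.24·0 + 0.18·1
Solving: h(Active) = 0.4458, h(Reactivated) = 0.4358.
Starting from Reactivated, the probability is 0.4358.

0.4358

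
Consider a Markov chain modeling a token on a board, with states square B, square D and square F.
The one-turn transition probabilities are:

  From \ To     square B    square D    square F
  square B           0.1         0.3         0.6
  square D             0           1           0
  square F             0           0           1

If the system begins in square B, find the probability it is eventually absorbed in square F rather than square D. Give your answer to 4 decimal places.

0.6667

Let h(s) be the probability of absorption at square F starting from transient state s. Then h(square F) = 1 and h(square D) = 0. By first-step analysis:
h(square B) = 0.1·h(square B) + 0.3·0 + 0.6·1
Solving: h(square B) = 0.6667.
Starting from square B, the probability is 0.6667.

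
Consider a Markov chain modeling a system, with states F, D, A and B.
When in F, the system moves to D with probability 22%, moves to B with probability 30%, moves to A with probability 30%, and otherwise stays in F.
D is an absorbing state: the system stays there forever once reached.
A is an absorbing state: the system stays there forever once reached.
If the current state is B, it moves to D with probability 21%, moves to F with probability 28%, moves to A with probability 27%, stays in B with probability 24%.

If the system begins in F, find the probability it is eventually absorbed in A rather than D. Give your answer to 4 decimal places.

0.5731

Let h(s) be the probability of absorption at A starting from transient state s. Then h(A) = 1 and h(D) = 0. By first-step analysis:
h(F) = 0.18·h(F) + 0.22·0 + 0.3·1 + 0.3·h(B)
h(B) = 0.28·h(F) + 0.21·0 + 0.27·1 + 0.24·h(B)
Solving: h(F) = 0.5731, h(B) = 0.5664.
Starting from F, the probability is 0.5731.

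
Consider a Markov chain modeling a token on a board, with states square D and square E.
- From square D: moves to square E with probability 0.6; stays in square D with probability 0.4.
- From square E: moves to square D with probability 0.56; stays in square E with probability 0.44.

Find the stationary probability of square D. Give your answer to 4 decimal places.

0.4828

Let the stationary distribution be π with π = πP and π_1 + π_2 = 1.
π_1 = 0.4·π_1 + 0.56·π_2
Solving with the normalization constraint gives π = (0.4828, 0.5172).
So the stationary probability of square D is 0.4828.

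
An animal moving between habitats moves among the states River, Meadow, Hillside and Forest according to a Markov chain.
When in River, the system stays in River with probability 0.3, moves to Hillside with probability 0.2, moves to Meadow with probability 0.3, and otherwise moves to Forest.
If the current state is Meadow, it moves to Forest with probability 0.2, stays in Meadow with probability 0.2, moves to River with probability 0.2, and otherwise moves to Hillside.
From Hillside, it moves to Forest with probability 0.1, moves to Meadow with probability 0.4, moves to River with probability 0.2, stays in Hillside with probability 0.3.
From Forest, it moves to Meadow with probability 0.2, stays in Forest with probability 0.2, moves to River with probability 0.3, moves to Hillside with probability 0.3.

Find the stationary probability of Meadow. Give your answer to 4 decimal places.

Let the stationary distribution be π with π = πP and π_1 + π_2 + π_3 + π_4 = 1.
π_1 = 0.3·π_1 + 0.2·π_2 + 0.2·π_3 + 0.3·π_4
π_2 = 0.3·π_1 + 0.2·π_2 + 0.4·π_3 + 0.2·π_4
π_3 = 0.2·π_1 + 0.4·π_2 + 0.3·π_3 + 0.3·π_4
Solving with the normalization constraint gives π = (0.2411, 0.2850, 0.3044, 0.1696).
So the stationary probability of Meadow is 0.2850.

0.2850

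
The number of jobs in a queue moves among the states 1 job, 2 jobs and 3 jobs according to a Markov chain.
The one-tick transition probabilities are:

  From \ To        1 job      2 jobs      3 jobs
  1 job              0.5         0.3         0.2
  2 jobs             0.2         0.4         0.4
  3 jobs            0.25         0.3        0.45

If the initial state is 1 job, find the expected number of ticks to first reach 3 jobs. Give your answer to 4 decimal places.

3.7500

Let t(s) be the expected number of ticks to first reach 3 jobs from state s, with t(3 jobs) = 0. Conditioning on the first tick:
t(1 job) = 1 + 0.5·t(1 job) + 0.3·t(2 jobs)
t(2 jobs) = 1 + 0.2·t(1 job) + 0.4·t(2 jobs)
Solving: t(1 job) = 3.7500, t(2 jobs) = 2.9167.
Expected ticks from 1 job to 3 jobs: 3.7500.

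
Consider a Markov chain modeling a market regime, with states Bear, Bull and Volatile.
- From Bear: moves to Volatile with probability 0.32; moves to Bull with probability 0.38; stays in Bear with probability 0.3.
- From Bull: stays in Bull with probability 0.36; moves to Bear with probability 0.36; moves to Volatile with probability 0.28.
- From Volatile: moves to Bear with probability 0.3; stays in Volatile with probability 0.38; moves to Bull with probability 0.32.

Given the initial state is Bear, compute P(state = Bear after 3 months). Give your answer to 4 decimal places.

Propagate the distribution vector 3 months from Bear.
After 0 months: (1.0000, 0.0000, 0.0000)
After 1 month: (0.3000, 0.3800, 0.3200)
After 2 months: (0.3228, 0.3532, 0.3240)
After 3 months: (0.3212, 0.3535, 0.3253)
P(in Bear after 3 months) = 0.3212

0.3212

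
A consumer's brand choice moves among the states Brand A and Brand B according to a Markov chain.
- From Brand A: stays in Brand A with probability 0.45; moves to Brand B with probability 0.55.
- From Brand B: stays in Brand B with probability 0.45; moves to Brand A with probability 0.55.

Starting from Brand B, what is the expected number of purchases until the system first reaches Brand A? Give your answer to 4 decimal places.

Let t(s) be the expected number of purchases to first reach Brand A from state s, with t(Brand A) = 0. Conditioning on the first purchase:
t(Brand B) = 1 + 0.45·t(Brand B)
Solving: t(Brand B) = 1.8182.
Expected purchases from Brand B to Brand A: 1.8182.

1.8182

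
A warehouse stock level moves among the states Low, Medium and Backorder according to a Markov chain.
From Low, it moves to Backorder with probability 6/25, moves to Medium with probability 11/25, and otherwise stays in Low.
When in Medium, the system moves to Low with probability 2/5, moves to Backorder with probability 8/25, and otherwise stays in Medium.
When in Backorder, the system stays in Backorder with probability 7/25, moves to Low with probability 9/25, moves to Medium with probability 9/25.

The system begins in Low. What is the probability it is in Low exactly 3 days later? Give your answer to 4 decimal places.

Propagate the distribution vector 3 days from Low.
After 0 days: (1.0000, 0.0000, 0.0000)
After 1 day: (0.3200, 0.4400, 0.2400)
After 2 days: (0.3648, 0.3504, 0.2848)
After 3 days: (0.3594, 0.3612, 0.2794)
P(in Low after 3 days) = 0.3594

0.3594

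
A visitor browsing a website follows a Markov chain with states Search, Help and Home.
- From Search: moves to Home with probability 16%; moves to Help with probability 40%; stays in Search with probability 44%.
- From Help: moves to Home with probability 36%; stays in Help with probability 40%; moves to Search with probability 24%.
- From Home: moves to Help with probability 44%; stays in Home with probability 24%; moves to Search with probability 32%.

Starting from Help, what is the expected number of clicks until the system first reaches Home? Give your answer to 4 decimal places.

3.3333

Let t(s) be the expected number of clicks to first reach Home from state s, with t(Home) = 0. Conditioning on the first click:
t(Search) = 1 + 0.44·t(Search) + 0.4·t(Help)
t(Help) = 1 + 0.24·t(Search) + 0.4·t(Help)
Solving: t(Search) = 4.1667, t(Help) = 3.3333.
Expected clicks from Help to Home: 3.3333.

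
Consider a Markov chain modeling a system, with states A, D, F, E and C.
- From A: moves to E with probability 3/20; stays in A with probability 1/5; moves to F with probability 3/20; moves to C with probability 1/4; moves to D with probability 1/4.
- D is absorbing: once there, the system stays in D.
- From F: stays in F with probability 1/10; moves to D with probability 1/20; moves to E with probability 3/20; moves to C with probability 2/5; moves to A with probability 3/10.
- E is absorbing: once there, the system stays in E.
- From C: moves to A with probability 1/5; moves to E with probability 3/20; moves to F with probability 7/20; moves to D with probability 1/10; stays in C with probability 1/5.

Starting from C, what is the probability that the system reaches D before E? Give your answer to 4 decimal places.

0.4474

Let h(s) be the probability of absorption at D starting from transient state s. Then h(D) = 1 and h(E) = 0. By first-step analysis:
h(A) = 0.2·h(A) + 0.25·1 + 0.15·h(F) + 0.15·0 + 0.25·h(C)
h(F) = 0.3·h(A) + 0.05·1 + 0.1·h(F) + 0.15·0 + 0.4·h(C)
h(C) = 0.2·h(A) + 0.1·1 + 0.35·h(F) + 0.15·0 + 0.2·h(C)
Solving: h(A) = 0.5334, h(F) = 0.4322, h(C) = 0.4474.
Starting from C, the probability is 0.4474.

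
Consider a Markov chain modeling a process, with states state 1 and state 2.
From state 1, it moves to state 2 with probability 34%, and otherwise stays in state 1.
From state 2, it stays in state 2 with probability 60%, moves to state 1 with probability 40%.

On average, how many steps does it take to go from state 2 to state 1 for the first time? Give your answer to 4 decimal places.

Let t(s) be the expected number of steps to first reach state 1 from state s, with t(state 1) = 0. Conditioning on the first step:
t(state 2) = 1 + 0.6·t(state 2)
Solving: t(state 2) = 2.5000.
Expected steps from state 2 to state 1: 2.5000.

2.5000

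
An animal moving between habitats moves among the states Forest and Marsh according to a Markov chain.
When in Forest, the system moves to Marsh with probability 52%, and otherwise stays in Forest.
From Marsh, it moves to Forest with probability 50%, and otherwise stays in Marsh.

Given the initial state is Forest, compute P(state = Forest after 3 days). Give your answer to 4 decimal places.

0.4902

Propagate the distribution vector 3 days from Forest.
After 0 days: (1.0000, 0.0000)
After 1 day: (0.4800, 0.5200)
After 2 days: (0.4904, 0.5096)
After 3 days: (0.4902, 0.5098)
P(in Forest after 3 days) = 0.4902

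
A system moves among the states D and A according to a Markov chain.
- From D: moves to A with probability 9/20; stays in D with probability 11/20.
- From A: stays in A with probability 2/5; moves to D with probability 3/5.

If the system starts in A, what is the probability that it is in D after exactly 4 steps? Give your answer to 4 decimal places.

Propagate the distribution vector 4 steps from A.
After 0 steps: (0.0000, 1.0000)
After 1 step: (0.6000, 0.4000)
After 2 steps: (0.5700, 0.4300)
After 3 steps: (0.5715, 0.4285)
After 4 steps: (0.5714, 0.4286)
P(in D after 4 steps) = 0.5714

0.5714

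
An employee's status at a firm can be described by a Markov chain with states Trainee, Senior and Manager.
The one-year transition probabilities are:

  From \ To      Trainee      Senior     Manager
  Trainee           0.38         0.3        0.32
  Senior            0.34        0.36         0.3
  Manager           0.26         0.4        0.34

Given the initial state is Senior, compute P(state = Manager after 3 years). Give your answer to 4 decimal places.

0.3193

Propagate the distribution vector 3 years from Senior.
After 0 years: (0.0000, 1.0000, 0.0000)
After 1 year: (0.3400, 0.3600, 0.3000)
After 2 years: (0.3296, 0.3516, 0.3188)
After 3 years: (0.3277, 0.3530, 0.3193)
P(in Manager after 3 years) = 0.3193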